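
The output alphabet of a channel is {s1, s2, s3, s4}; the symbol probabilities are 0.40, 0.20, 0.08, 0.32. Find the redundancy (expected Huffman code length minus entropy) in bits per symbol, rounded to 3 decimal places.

Entropy H = −Σ p log₂ p ≈ 1.8107 bits.
Huffman merges: 2/25+1/5→7/25; 7/25+8/25→3/5; 2/5+3/5→1. L = 47/25 ≈ 1.8800.
L − H = 1.8800 − 1.8107 = 0.069 bits.

0.069 bits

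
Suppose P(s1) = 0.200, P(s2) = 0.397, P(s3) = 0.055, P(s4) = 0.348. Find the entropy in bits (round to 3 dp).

1.754 bits

H = −Σ pᵢ log₂ pᵢ.
−0.200·log₂(0.200) = 0.4644
−0.397·log₂(0.397) = 0.5291
−0.055·log₂(0.055) = 0.2301
−0.348·log₂(0.348) = 0.5299
Sum ≈ 1.7536 → 1.754 bits.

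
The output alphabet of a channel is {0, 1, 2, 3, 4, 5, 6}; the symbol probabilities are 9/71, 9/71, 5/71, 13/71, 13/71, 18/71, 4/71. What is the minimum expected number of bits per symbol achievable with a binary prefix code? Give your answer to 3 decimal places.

Repeatedly combine the two least-probable nodes; the expected code length is the sum of the merged weights.
merge 4/71 + 5/71 → 9/71
merge 9/71 + 9/71 → 18/71
merge 9/71 + 13/71 → 22/71
merge 13/71 + 18/71 → 31/71
merge 18/71 + 22/71 → 40/71
merge 31/71 + 40/71 → 1
L = 9/71 + 18/71 + 22/71 + 31/71 + 40/71 + 1 = 191/71 ≈ 2.690 bits/symbol.

2.690 bits/symbol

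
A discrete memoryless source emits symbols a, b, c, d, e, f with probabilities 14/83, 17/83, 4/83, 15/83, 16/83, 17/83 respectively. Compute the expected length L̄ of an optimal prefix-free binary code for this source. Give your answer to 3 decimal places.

Repeatedly combine the two least-probable nodes; the expected code length is the sum of the merged weights.
merge 4/83 + 14/83 → 18/83
merge 15/83 + 16/83 → 31/83
merge 17/83 + 17/83 → 34/83
merge 18/83 + 31/83 → 49/83
merge 34/83 + 49/83 → 1
L = 18/83 + 31/83 + 34/83 + 49/83 + 1 = 215/83 ≈ 2.590 bits/symbol.

2.590 bits/symbol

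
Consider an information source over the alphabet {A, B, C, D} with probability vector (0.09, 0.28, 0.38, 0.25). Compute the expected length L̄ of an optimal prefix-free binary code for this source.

Repeatedly combine the two least-probable nodes; the expected code length is the sum of the merged weights.
merge 9/100 + 1/4 → 17/50
merge 7/25 + 17/50 → 31/50
merge 19/50 + 31/50 → 1
L = 17/50 + 31/50 + 1 = 49/25 = 1.96 bits/symbol.

1.96 bits/symbol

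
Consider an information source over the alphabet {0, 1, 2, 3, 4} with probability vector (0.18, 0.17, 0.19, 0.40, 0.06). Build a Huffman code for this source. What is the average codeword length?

Repeatedly combine the two least-probable nodes; the expected code length is the sum of the merged weights.
merge 3/50 + 17/100 → 23/100
merge 9/50 + 19/100 → 37/100
merge 23/100 + 37/100 → 3/5
merge 2/5 + 3/5 → 1
L = 23/100 + 37/100 + 3/5 + 1 = 11/5 = 2.2 bits/symbol.

2.2 bits/symbol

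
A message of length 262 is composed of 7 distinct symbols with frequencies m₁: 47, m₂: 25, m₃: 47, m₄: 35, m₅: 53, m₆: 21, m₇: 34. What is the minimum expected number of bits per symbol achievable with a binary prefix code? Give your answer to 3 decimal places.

Probabilities are the counts divided by 262.
Repeatedly combine the two least-probable nodes; the expected code length is the sum of the merged weights.
merge 21/262 + 25/262 → 23/131
merge 17/131 + 35/262 → 69/262
merge 23/131 + 47/262 → 93/262
merge 47/262 + 53/262 → 50/131
merge 69/262 + 93/262 → 81/131
merge 50/131 + 81/131 → 1
L = 23/131 + 69/262 + 93/262 + 50/131 + 81/131 + 1 = 366/131 ≈ 2.794 bits/symbol.

2.794 bits/symbol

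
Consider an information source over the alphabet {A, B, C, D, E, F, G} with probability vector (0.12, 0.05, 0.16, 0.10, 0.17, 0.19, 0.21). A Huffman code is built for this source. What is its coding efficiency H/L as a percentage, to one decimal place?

Entropy H = −Σ p log₂ p ≈ 2.7010 bits.
Huffman merges: 1/20+1/10→3/20; 3/25+3/20→27/100; 4/25+17/100→33/100; 19/100+21/100→2/5; 27/100+33/100→3/5; 2/5+3/5→1. L = 11/4 ≈ 2.7500.
Efficiency = H/L = 2.7010/2.7500 = 98.2%.

98.2%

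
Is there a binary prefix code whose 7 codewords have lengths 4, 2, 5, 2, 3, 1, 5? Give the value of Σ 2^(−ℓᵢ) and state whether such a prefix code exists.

With common denominator 2^5 = 32: Σ 2^(−ℓᵢ) = 2/32 + 8/32 + 1/32 + 8/32 + 4/32 + 16/32 + 1/32 = 40/32 = 1.25.
Kraft's inequality requires Σ ≤ 1; here Σ = 1.25 > 1, so no such prefix code exists.

1.25; no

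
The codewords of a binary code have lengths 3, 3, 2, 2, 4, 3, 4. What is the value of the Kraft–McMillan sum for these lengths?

1

With common denominator 2^4 = 16: Σ 2^(−ℓᵢ) = 2/16 + 2/16 + 4/16 + 4/16 + 1/16 + 2/16 + 1/16 = 16/16 = 1.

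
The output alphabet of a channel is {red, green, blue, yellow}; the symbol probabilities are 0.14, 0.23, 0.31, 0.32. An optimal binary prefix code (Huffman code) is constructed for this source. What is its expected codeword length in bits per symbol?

2 bits/symbol

Repeatedly combine the two least-probable nodes; the expected code length is the sum of the merged weights.
merge 7/50 + 23/100 → 37/100
merge 31/100 + 8/25 → 63/100
merge 37/100 + 63/100 → 1
L = 37/100 + 63/100 + 1 = 2 bits/symbol.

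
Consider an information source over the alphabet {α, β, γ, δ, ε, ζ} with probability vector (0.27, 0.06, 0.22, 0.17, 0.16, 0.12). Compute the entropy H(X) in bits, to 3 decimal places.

H = −Σ pᵢ log₂ pᵢ.
−0.27·log₂(0.27) = 0.5100
−0.06·log₂(0.06) = 0.2435
−0.22·log₂(0.22) = 0.4806
−0.17·log₂(0.17) = 0.4346
−0.16·log₂(0.16) = 0.4230
−0.12·log₂(0.12) = 0.3671
Sum ≈ 2.4588 → 2.459 bits.

2.459 bits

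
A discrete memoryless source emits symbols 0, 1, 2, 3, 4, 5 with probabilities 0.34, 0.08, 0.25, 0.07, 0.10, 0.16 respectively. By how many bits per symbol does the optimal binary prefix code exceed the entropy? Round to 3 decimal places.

Entropy H = −Σ p log₂ p ≈ 2.3444 bits.
Huffman merges: 7/100+2/25→3/20; 1/10+3/20→1/4; 4/25+1/4→41/100; 1/4+17/50→59/100; 41/100+59/100→1. L = 12/5 ≈ 2.4000.
L − H = 2.4000 − 2.3444 = 0.056 bits.

0.056 bits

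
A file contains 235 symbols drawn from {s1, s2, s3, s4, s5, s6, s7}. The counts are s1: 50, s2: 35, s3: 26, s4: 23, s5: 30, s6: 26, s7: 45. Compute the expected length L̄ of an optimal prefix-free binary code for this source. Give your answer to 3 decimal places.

Probabilities are the counts divided by 235.
Repeatedly combine the two least-probable nodes; the expected code length is the sum of the merged weights.
merge 23/235 + 26/235 → 49/235
merge 26/235 + 6/47 → 56/235
merge 7/47 + 9/47 → 16/47
merge 49/235 + 10/47 → 99/235
merge 56/235 + 16/47 → 136/235
merge 99/235 + 136/235 → 1
L = 49/235 + 56/235 + 16/47 + 99/235 + 136/235 + 1 = 131/47 ≈ 2.787 bits/symbol.

2.787 bits/symbol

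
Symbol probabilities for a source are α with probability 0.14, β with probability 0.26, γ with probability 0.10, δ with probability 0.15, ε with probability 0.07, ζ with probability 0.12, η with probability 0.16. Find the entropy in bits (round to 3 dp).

2.704 bits

H = −Σ pᵢ log₂ pᵢ.
−0.14·log₂(0.14) = 0.3971
−0.26·log₂(0.26) = 0.5053
−0.10·log₂(0.10) = 0.3322
−0.15·log₂(0.15) = 0.4105
−0.07·log₂(0.07) = 0.2686
−0.12·log₂(0.12) = 0.3671
−0.16·log₂(0.16) = 0.4230
Sum ≈ 2.7038 → 2.704 bits.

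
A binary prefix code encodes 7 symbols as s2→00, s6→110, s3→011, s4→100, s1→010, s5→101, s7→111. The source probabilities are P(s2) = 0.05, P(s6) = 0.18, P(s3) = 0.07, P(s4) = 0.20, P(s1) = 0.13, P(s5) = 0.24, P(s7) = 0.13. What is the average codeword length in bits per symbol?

2.95 bits/symbol

L̄ = Σ pᵢ·ℓᵢ = 0.05·2 + 0.18·3 + 0.07·3 + 0.20·3 + 0.13·3 + 0.24·3 + 0.13·3 = 2.95 bits/symbol.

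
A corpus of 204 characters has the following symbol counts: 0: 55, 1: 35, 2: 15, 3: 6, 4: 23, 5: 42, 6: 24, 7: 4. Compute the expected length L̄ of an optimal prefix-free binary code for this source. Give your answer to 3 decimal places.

Probabilities are the counts divided by 204.
Repeatedly combine the two least-probable nodes; the expected code length is the sum of the merged weights.
merge 1/51 + 1/34 → 5/102
merge 5/102 + 5/68 → 25/204
merge 23/204 + 2/17 → 47/204
merge 25/204 + 35/204 → 5/17
merge 7/34 + 47/204 → 89/204
merge 55/204 + 5/17 → 115/204
merge 89/204 + 115/204 → 1
L = 5/102 + 25/204 + 47/204 + 5/17 + 89/204 + 115/204 + 1 = 275/102 ≈ 2.696 bits/symbol.

2.696 bits/symbol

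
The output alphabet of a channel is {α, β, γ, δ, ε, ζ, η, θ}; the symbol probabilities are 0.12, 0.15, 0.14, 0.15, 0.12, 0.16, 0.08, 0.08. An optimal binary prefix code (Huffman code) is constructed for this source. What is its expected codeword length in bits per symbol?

Repeatedly combine the two least-probable nodes; the expected code length is the sum of the merged weights.
merge 2/25 + 2/25 → 4/25
merge 3/25 + 3/25 → 6/25
merge 7/50 + 3/20 → 29/100
merge 3/20 + 4/25 → 31/100
merge 4/25 + 6/25 → 2/5
merge 29/100 + 31/100 → 3/5
merge 2/5 + 3/5 → 1
L = 4/25 + 6/25 + 29/100 + 31/100 + 2/5 + 3/5 + 1 = 3 bits/symbol.

3 bits/symbol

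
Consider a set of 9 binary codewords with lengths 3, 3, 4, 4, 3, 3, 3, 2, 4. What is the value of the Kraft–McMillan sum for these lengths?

With common denominator 2^4 = 16: Σ 2^(−ℓᵢ) = 2/16 + 2/16 + 1/16 + 1/16 + 2/16 + 2/16 + 2/16 + 4/16 + 1/16 = 17/16 = 1.0625.

1.0625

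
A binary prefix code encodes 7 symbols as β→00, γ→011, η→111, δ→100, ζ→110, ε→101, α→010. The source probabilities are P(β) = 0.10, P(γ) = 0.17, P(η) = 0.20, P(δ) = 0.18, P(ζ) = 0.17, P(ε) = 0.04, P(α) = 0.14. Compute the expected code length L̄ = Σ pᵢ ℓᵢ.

L̄ = Σ pᵢ·ℓᵢ = 0.10·2 + 0.17·3 + 0.20·3 + 0.18·3 + 0.17·3 + 0.04·3 + 0.14·3 = 2.9 bits/symbol.

2.9 bits/symbol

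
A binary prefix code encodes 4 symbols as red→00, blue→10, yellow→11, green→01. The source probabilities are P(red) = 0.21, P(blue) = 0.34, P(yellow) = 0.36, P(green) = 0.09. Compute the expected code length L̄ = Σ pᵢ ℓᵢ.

L̄ = Σ pᵢ·ℓᵢ = 0.21·2 + 0.34·2 + 0.36·2 + 0.09·2 = 2 bits/symbol.

2 bits/symbol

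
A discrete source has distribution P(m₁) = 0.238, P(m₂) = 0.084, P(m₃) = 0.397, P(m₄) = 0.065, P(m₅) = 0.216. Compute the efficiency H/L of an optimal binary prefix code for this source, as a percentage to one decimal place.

Entropy H = −Σ p log₂ p ≈ 2.0561 bits.
Huffman merges: 13/200+21/250→149/1000; 149/1000+27/125→73/200; 119/500+73/200→603/1000; 397/1000+603/1000→1. L = 2117/1000 ≈ 2.1170.
Efficiency = H/L = 2.0561/2.1170 = 97.1%.

97.1%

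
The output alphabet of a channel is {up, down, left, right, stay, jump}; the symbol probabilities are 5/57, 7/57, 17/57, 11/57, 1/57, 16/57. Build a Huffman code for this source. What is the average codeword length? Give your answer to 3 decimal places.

Repeatedly combine the two least-probable nodes; the expected code length is the sum of the merged weights.
merge 1/57 + 5/57 → 2/19
merge 2/19 + 7/57 → 13/57
merge 11/57 + 13/57 → 8/19
merge 16/57 + 17/57 → 11/19
merge 8/19 + 11/19 → 1
L = 2/19 + 13/57 + 8/19 + 11/19 + 1 = 7/3 ≈ 2.333 bits/symbol.

2.333 bits/symbol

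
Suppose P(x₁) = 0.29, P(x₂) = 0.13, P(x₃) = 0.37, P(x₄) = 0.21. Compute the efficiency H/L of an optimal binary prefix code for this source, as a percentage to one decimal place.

Entropy H = −Σ p log₂ p ≈ 1.9041 bits.
Huffman merges: 13/100+21/100→17/50; 29/100+17/50→63/100; 37/100+63/100→1. L = 197/100 ≈ 1.9700.
Efficiency = H/L = 1.9041/1.9700 = 96.7%.

96.7%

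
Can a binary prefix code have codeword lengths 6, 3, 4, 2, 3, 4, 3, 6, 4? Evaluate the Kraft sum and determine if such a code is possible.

With common denominator 2^6 = 64: Σ 2^(−ℓᵢ) = 1/64 + 8/64 + 4/64 + 16/64 + 8/64 + 4/64 + 8/64 + 1/64 + 4/64 = 54/64 = 0.84375.
Kraft's inequality requires Σ ≤ 1; here Σ = 0.84375 ≤ 1, so such a prefix code exists.

0.84375; yes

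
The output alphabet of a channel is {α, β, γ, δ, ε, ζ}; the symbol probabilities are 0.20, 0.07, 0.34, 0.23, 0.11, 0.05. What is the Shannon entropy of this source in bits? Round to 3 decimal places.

H = −Σ pᵢ log₂ pᵢ.
−0.20·log₂(0.20) = 0.4644
−0.07·log₂(0.07) = 0.2686
−0.34·log₂(0.34) = 0.5292
−0.23·log₂(0.23) = 0.4877
−0.11·log₂(0.11) = 0.3503
−0.05·log₂(0.05) = 0.2161
Sum ≈ 2.3162 → 2.316 bits.

2.316 bits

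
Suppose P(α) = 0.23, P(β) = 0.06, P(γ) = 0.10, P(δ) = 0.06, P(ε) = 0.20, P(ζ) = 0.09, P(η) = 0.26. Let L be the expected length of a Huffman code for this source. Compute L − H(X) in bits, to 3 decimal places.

0.031 bits

Entropy H = −Σ p log₂ p ≈ 2.5893 bits.
Huffman merges: 3/50+3/50→3/25; 9/100+1/10→19/100; 3/25+19/100→31/100; 1/5+23/100→43/100; 13/50+31/100→57/100; 43/100+57/100→1. L = 131/50 ≈ 2.6200.
L − H = 2.6200 − 2.5893 = 0.031 bits.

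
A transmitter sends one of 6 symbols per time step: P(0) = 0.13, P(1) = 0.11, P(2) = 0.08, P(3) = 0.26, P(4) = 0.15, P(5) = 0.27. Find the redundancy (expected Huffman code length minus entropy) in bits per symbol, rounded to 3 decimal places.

Entropy H = −Σ p log₂ p ≈ 2.4503 bits.
Huffman merges: 2/25+11/100→19/100; 13/100+3/20→7/25; 19/100+13/50→9/20; 27/100+7/25→11/20; 9/20+11/20→1. L = 247/100 ≈ 2.4700.
L − H = 2.4700 − 2.4503 = 0.020 bits.

0.020 bits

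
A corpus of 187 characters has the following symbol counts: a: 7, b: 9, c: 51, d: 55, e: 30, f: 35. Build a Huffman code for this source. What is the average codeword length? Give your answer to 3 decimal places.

2.332 bits/symbol

Probabilities are the counts divided by 187.
Repeatedly combine the two least-probable nodes; the expected code length is the sum of the merged weights.
merge 7/187 + 9/187 → 16/187
merge 16/187 + 30/187 → 46/187
merge 35/187 + 46/187 → 81/187
merge 3/11 + 5/17 → 106/187
merge 81/187 + 106/187 → 1
L = 16/187 + 46/187 + 81/187 + 106/187 + 1 = 436/187 ≈ 2.332 bits/symbol.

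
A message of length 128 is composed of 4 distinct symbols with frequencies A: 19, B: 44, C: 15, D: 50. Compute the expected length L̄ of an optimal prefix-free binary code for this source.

Probabilities are the counts divided by 128.
Repeatedly combine the two least-probable nodes; the expected code length is the sum of the merged weights.
merge 15/128 + 19/128 → 17/64
merge 17/64 + 11/32 → 39/64
merge 25/64 + 39/64 → 1
L = 17/64 + 39/64 + 1 = 15/8 = 1.875 bits/symbol.

1.875 bits/symbol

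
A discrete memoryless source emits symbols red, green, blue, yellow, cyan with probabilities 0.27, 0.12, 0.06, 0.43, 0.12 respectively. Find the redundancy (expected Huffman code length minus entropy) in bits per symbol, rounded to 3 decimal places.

Entropy H = −Σ p log₂ p ≈ 2.0113 bits.
Huffman merges: 3/50+3/25→9/50; 3/25+9/50→3/10; 27/100+3/10→57/100; 43/100+57/100→1. L = 41/20 ≈ 2.0500.
L − H = 2.0500 − 2.0113 = 0.039 bits.

0.039 bits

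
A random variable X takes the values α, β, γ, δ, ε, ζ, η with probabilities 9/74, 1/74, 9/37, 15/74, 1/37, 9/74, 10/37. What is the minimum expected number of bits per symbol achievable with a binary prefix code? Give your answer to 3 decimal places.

Repeatedly combine the two least-probable nodes; the expected code length is the sum of the merged weights.
merge 1/74 + 1/37 → 3/74
merge 3/74 + 9/74 → 6/37
merge 9/74 + 6/37 → 21/74
merge 15/74 + 9/37 → 33/74
merge 10/37 + 21/74 → 41/74
merge 33/74 + 41/74 → 1
L = 3/74 + 6/37 + 21/74 + 33/74 + 41/74 + 1 = 92/37 ≈ 2.486 bits/symbol.

2.486 bits/symbol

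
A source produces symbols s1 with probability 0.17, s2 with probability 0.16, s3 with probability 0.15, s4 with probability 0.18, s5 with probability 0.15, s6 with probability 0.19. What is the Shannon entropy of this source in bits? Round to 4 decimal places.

H = −Σ pᵢ log₂ pᵢ.
−0.17·log₂(0.17) = 0.4346
−0.16·log₂(0.16) = 0.4230
−0.15·log₂(0.15) = 0.4105
−0.18·log₂(0.18) = 0.4453
−0.15·log₂(0.15) = 0.4105
−0.19·log₂(0.19) = 0.4552
Sum ≈ 2.5792 → 2.5792 bits.

2.5792 bits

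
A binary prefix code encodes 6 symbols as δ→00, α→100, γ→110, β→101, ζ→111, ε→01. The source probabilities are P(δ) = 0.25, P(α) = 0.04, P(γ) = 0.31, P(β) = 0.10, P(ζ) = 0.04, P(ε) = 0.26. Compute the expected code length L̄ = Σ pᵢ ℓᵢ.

2.49 bits/symbol

L̄ = Σ pᵢ·ℓᵢ = 0.25·2 + 0.04·3 + 0.31·3 + 0.10·3 + 0.04·3 + 0.26·2 = 2.49 bits/symbol.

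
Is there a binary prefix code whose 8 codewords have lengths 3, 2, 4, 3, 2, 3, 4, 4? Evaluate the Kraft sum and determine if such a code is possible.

1.0625; no

With common denominator 2^4 = 16: Σ 2^(−ℓᵢ) = 2/16 + 4/16 + 1/16 + 2/16 + 4/16 + 2/16 + 1/16 + 1/16 = 17/16 = 1.0625.
Kraft's inequality requires Σ ≤ 1; here Σ = 1.0625 > 1, so no such prefix code exists.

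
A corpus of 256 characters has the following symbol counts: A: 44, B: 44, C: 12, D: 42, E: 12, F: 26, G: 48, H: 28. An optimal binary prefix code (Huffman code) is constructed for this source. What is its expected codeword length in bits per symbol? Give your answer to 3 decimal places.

2.906 bits/symbol

Probabilities are the counts divided by 256.
Repeatedly combine the two least-probable nodes; the expected code length is the sum of the merged weights.
merge 3/64 + 3/64 → 3/32
merge 3/32 + 13/128 → 25/128
merge 7/64 + 21/128 → 35/128
merge 11/64 + 11/64 → 11/32
merge 3/16 + 25/128 → 49/128
merge 35/128 + 11/32 → 79/128
merge 49/128 + 79/128 → 1
L = 3/32 + 25/128 + 35/128 + 11/32 + 49/128 + 79/128 + 1 = 93/32 ≈ 2.906 bits/symbol.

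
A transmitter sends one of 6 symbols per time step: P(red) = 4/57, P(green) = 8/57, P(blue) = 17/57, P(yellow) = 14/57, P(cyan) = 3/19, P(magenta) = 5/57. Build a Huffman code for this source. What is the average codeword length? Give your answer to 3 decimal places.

2.456 bits/symbol

Repeatedly combine the two least-probable nodes; the expected code length is the sum of the merged weights.
merge 4/57 + 5/57 → 3/19
merge 8/57 + 3/19 → 17/57
merge 3/19 + 14/57 → 23/57
merge 17/57 + 17/57 → 34/57
merge 23/57 + 34/57 → 1
L = 3/19 + 17/57 + 23/57 + 34/57 + 1 = 140/57 ≈ 2.456 bits/symbol.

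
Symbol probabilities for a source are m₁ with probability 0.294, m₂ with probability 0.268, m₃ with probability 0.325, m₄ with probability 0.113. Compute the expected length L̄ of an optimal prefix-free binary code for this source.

Repeatedly combine the two least-probable nodes; the expected code length is the sum of the merged weights.
merge 113/1000 + 67/250 → 381/1000
merge 147/500 + 13/40 → 619/1000
merge 381/1000 + 619/1000 → 1
L = 381/1000 + 619/1000 + 1 = 2 bits/symbol.

2 bits/symbol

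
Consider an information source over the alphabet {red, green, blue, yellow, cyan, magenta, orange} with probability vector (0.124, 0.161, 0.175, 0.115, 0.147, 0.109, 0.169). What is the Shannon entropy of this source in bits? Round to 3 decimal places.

H = −Σ pᵢ log₂ pᵢ.
−0.124·log₂(0.124) = 0.3734
−0.161·log₂(0.161) = 0.4242
−0.175·log₂(0.175) = 0.4401
−0.115·log₂(0.115) = 0.3588
−0.147·log₂(0.147) = 0.4066
−0.109·log₂(0.109) = 0.3485
−0.169·log₂(0.169) = 0.4335
Sum ≈ 2.7852 → 2.785 bits.

2.785 bits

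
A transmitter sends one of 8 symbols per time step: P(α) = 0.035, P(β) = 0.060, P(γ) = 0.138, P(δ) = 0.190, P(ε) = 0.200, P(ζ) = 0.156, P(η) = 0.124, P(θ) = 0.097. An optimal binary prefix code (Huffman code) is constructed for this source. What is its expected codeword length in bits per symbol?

2.895 bits/symbol

Repeatedly combine the two least-probable nodes; the expected code length is the sum of the merged weights.
merge 7/200 + 3/50 → 19/200
merge 19/200 + 97/1000 → 24/125
merge 31/250 + 69/500 → 131/500
merge 39/250 + 19/100 → 173/500
merge 24/125 + 1/5 → 49/125
merge 131/500 + 173/500 → 76/125
merge 49/125 + 76/125 → 1
L = 19/200 + 24/125 + 131/500 + 173/500 + 49/125 + 76/125 + 1 = 579/200 = 2.895 bits/symbol.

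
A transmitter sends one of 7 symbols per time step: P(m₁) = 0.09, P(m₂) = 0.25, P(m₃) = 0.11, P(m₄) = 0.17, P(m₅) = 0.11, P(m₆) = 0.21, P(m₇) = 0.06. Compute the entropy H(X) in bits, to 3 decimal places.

2.664 bits

H = −Σ pᵢ log₂ pᵢ.
−0.09·log₂(0.09) = 0.3127
−0.25·log₂(0.25) = 0.5000
−0.11·log₂(0.11) = 0.3503
−0.17·log₂(0.17) = 0.4346
−0.11·log₂(0.11) = 0.3503
−0.21·log₂(0.21) = 0.4728
−0.06·log₂(0.06) = 0.2435
Sum ≈ 2.6642 → 2.664 bits.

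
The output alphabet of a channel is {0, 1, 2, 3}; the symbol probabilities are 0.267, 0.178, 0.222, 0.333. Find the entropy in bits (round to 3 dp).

H = −Σ pᵢ log₂ pᵢ.
−0.267·log₂(0.267) = 0.5087
−0.178·log₂(0.178) = 0.4432
−0.222·log₂(0.222) = 0.4820
−0.333·log₂(0.333) = 0.5283
Sum ≈ 1.9622 → 1.962 bits.

1.962 bits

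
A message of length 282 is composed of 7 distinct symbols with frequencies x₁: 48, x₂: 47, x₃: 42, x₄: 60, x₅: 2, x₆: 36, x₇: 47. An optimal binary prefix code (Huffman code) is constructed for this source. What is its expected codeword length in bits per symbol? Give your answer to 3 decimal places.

2.752 bits/symbol

Probabilities are the counts divided by 282.
Repeatedly combine the two least-probable nodes; the expected code length is the sum of the merged weights.
merge 1/141 + 6/47 → 19/141
merge 19/141 + 7/47 → 40/141
merge 1/6 + 1/6 → 1/3
merge 8/47 + 10/47 → 18/47
merge 40/141 + 1/3 → 29/47
merge 18/47 + 29/47 → 1
L = 19/141 + 40/141 + 1/3 + 18/47 + 29/47 + 1 = 388/141 ≈ 2.752 bits/symbol.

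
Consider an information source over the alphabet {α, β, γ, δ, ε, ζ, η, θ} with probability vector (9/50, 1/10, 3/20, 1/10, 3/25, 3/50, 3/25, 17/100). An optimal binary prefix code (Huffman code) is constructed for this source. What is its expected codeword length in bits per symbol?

2.98 bits/symbol

Repeatedly combine the two least-probable nodes; the expected code length is the sum of the merged weights.
merge 3/50 + 1/10 → 4/25
merge 1/10 + 3/25 → 11/50
merge 3/25 + 3/20 → 27/100
merge 4/25 + 17/100 → 33/100
merge 9/50 + 11/50 → 2/5
merge 27/100 + 33/100 → 3/5
merge 2/5 + 3/5 → 1
L = 4/25 + 11/50 + 27/100 + 33/100 + 2/5 + 3/5 + 1 = 149/50 = 2.98 bits/symbol.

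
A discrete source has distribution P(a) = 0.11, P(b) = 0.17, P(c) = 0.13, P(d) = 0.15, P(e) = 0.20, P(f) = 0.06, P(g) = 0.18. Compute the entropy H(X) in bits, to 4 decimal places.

H = −Σ pᵢ log₂ pᵢ.
−0.11·log₂(0.11) = 0.3503
−0.17·log₂(0.17) = 0.4346
−0.13·log₂(0.13) = 0.3826
−0.15·log₂(0.15) = 0.4105
−0.20·log₂(0.20) = 0.4644
−0.06·log₂(0.06) = 0.2435
−0.18·log₂(0.18) = 0.4453
Sum ≈ 2.7313 → 2.7313 bits.

2.7313 bits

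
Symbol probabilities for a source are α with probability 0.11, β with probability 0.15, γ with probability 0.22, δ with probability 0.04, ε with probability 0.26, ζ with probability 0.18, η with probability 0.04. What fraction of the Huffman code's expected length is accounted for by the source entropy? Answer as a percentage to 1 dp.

98.6%

Entropy H = −Σ p log₂ p ≈ 2.5635 bits.
Huffman merges: 1/25+1/25→2/25; 2/25+11/100→19/100; 3/20+9/50→33/100; 19/100+11/50→41/100; 13/50+33/100→59/100; 41/100+59/100→1. L = 13/5 ≈ 2.6000.
Efficiency = H/L = 2.5635/2.6000 = 98.6%.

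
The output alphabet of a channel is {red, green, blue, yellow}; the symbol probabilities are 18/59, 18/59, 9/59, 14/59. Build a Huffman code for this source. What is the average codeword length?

Repeatedly combine the two least-probable nodes; the expected code length is the sum of the merged weights.
merge 9/59 + 14/59 → 23/59
merge 18/59 + 18/59 → 36/59
merge 23/59 + 36/59 → 1
L = 23/59 + 36/59 + 1 = 2 bits/symbol.

2 bits/symbol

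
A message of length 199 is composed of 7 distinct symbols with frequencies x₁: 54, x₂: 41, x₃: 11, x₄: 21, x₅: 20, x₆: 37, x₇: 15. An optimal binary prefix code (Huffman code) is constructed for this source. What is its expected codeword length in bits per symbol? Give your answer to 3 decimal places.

2.653 bits/symbol

Probabilities are the counts divided by 199.
Repeatedly combine the two least-probable nodes; the expected code length is the sum of the merged weights.
merge 11/199 + 15/199 → 26/199
merge 20/199 + 21/199 → 41/199
merge 26/199 + 37/199 → 63/199
merge 41/199 + 41/199 → 82/199
merge 54/199 + 63/199 → 117/199
merge 82/199 + 117/199 → 1
L = 26/199 + 41/199 + 63/199 + 82/199 + 117/199 + 1 = 528/199 ≈ 2.653 bits/symbol.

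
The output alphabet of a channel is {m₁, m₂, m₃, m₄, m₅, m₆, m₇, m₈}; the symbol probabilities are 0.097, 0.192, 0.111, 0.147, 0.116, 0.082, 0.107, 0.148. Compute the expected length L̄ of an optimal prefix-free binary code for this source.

2.987 bits/symbol

Repeatedly combine the two least-probable nodes; the expected code length is the sum of the merged weights.
merge 41/500 + 97/1000 → 179/1000
merge 107/1000 + 111/1000 → 109/500
merge 29/250 + 147/1000 → 263/1000
merge 37/250 + 179/1000 → 327/1000
merge 24/125 + 109/500 → 41/100
merge 263/1000 + 327/1000 → 59/100
merge 41/100 + 59/100 → 1
L = 179/1000 + 109/500 + 263/1000 + 327/1000 + 41/100 + 59/100 + 1 = 2987/1000 = 2.987 bits/symbol.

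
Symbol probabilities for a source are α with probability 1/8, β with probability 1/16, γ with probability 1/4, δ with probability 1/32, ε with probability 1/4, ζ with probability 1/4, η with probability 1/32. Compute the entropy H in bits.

Each probability is a power of 1/2, so log₂(1/p) is an integer.
H = Σ p·log₂(1/p) = 1/8·3 + 1/16·4 + 1/4·2 + 1/32·5 + 1/4·2 + 1/4·2 + 1/32·5 = 2.4375 bits.

2.4375 bits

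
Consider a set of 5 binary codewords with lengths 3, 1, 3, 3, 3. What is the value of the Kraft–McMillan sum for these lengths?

With common denominator 2^3 = 8: Σ 2^(−ℓᵢ) = 1/8 + 4/8 + 1/8 + 1/8 + 1/8 = 8/8 = 1.

1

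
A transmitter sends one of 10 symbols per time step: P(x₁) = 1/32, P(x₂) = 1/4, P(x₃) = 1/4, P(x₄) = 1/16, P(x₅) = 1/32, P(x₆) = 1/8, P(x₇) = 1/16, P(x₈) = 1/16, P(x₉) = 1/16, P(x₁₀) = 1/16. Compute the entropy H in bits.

Each probability is a power of 1/2, so log₂(1/p) is an integer.
H = Σ p·log₂(1/p) = 1/32·5 + 1/4·2 + 1/4·2 + 1/16·4 + 1/32·5 + 1/8·3 + 1/16·4 + 1/16·4 + 1/16·4 + 1/16·4 = 2.9375 bits.

2.9375 bits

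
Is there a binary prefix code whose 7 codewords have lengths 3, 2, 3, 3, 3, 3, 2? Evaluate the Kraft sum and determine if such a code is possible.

1.125; no

With common denominator 2^3 = 8: Σ 2^(−ℓᵢ) = 1/8 + 2/8 + 1/8 + 1/8 + 1/8 + 1/8 + 2/8 = 9/8 = 1.125.
Kraft's inequality requires Σ ≤ 1; here Σ = 1.125 > 1, so no such prefix code exists.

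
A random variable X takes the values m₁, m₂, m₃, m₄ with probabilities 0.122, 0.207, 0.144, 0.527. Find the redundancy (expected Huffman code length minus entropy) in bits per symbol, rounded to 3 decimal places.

0.009 bits

Entropy H = −Σ p log₂ p ≈ 1.7303 bits.
Huffman merges: 61/500+18/125→133/500; 207/1000+133/500→473/1000; 473/1000+527/1000→1. L = 1739/1000 ≈ 1.7390.
L − H = 1.7390 − 1.7303 = 0.009 bits.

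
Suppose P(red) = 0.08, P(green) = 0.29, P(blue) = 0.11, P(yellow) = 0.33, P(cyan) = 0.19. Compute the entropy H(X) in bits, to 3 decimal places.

2.143 bits

H = −Σ pᵢ log₂ pᵢ.
−0.08·log₂(0.08) = 0.2915
−0.29·log₂(0.29) = 0.5179
−0.11·log₂(0.11) = 0.3503
−0.33·log₂(0.33) = 0.5278
−0.19·log₂(0.19) = 0.4552
Sum ≈ 2.1427 → 2.143 bits.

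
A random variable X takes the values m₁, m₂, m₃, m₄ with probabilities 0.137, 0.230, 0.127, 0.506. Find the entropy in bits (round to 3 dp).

1.756 bits

H = −Σ pᵢ log₂ pᵢ.
−0.137·log₂(0.137) = 0.3929
−0.230·log₂(0.230) = 0.4877
−0.127·log₂(0.127) = 0.3781
−0.506·log₂(0.506) = 0.4973
Sum ≈ 1.7559 → 1.756 bits.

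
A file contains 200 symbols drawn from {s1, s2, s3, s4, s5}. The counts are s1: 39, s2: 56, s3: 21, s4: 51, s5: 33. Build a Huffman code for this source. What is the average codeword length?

2.27 bits/symbol

Probabilities are the counts divided by 200.
Repeatedly combine the two least-probable nodes; the expected code length is the sum of the merged weights.
merge 21/200 + 33/200 → 27/100
merge 39/200 + 51/200 → 9/20
merge 27/100 + 7/25 → 11/20
merge 9/20 + 11/20 → 1
L = 27/100 + 9/20 + 11/20 + 1 = 227/100 = 2.27 bits/symbol.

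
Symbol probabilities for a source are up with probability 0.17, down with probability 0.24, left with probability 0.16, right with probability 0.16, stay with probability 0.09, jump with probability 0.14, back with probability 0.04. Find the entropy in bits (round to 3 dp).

H = −Σ pᵢ log₂ pᵢ.
−0.17·log₂(0.17) = 0.4346
−0.24·log₂(0.24) = 0.4941
−0.16·log₂(0.16) = 0.4230
−0.16·log₂(0.16) = 0.4230
−0.09·log₂(0.09) = 0.3127
−0.14·log₂(0.14) = 0.3971
−0.04·log₂(0.04) = 0.1858
Sum ≈ 2.6703 → 2.670 bits.

2.670 bits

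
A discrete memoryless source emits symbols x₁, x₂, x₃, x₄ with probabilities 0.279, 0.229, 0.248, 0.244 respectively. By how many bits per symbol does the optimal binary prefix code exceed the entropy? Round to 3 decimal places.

Entropy H = −Σ p log₂ p ≈ 1.9962 bits.
Huffman merges: 229/1000+61/250→473/1000; 31/125+279/1000→527/1000; 473/1000+527/1000→1. L = 2 ≈ 2.0000.
L − H = 2.0000 − 1.9962 = 0.004 bits.

0.004 bits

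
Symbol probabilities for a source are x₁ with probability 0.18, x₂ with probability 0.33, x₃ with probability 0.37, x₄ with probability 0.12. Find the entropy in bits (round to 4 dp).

H = −Σ pᵢ log₂ pᵢ.
−0.18·log₂(0.18) = 0.4453
−0.33·log₂(0.33) = 0.5278
−0.37·log₂(0.37) = 0.5307
−0.12·log₂(0.12) = 0.3671
Sum ≈ 1.8709 → 1.8709 bits.

1.8709 bits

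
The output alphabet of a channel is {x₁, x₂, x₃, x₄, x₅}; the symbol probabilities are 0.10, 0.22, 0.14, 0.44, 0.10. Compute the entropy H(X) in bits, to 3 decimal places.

H = −Σ pᵢ log₂ pᵢ.
−0.10·log₂(0.10) = 0.3322
−0.22·log₂(0.22) = 0.4806
−0.14·log₂(0.14) = 0.3971
−0.44·log₂(0.44) = 0.5211
−0.10·log₂(0.10) = 0.3322
Sum ≈ 2.0632 → 2.063 bits.

2.063 bits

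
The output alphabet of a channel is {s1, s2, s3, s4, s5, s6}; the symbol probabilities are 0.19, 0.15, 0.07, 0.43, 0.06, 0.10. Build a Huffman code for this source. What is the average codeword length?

Repeatedly combine the two least-probable nodes; the expected code length is the sum of the merged weights.
merge 3/50 + 7/100 → 13/100
merge 1/10 + 13/100 → 23/100
merge 3/20 + 19/100 → 17/50
merge 23/100 + 17/50 → 57/100
merge 43/100 + 57/100 → 1
L = 13/100 + 23/100 + 17/50 + 57/100 + 1 = 227/100 = 2.27 bits/symbol.

2.27 bits/symbol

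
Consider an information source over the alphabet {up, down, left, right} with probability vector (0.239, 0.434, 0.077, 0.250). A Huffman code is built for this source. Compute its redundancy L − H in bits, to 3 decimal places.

Entropy H = −Σ p log₂ p ≈ 1.8010 bits.
Huffman merges: 77/1000+239/1000→79/250; 1/4+79/250→283/500; 217/500+283/500→1. L = 941/500 ≈ 1.8820.
L − H = 1.8820 − 1.8010 = 0.081 bits.

0.081 bits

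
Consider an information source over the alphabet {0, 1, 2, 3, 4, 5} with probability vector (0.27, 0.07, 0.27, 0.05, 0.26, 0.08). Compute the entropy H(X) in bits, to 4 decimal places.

2.3015 bits

H = −Σ pᵢ log₂ pᵢ.
−0.27·log₂(0.27) = 0.5100
−0.07·log₂(0.07) = 0.2686
−0.27·log₂(0.27) = 0.5100
−0.05·log₂(0.05) = 0.2161
−0.26·log₂(0.26) = 0.5053
−0.08·log₂(0.08) = 0.2915
Sum ≈ 2.3015 → 2.3015 bits.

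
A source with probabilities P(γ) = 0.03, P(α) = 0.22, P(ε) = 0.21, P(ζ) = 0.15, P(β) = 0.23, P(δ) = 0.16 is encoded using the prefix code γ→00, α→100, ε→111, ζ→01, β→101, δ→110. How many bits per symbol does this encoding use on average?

2.82 bits/symbol

L̄ = Σ pᵢ·ℓᵢ = 0.03·2 + 0.22·3 + 0.21·3 + 0.15·2 + 0.23·3 + 0.16·3 = 2.82 bits/symbol.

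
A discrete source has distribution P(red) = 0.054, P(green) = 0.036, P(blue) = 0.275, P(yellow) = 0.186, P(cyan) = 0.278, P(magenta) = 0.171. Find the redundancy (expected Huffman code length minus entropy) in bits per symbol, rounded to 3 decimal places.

0.038 bits

Entropy H = −Σ p log₂ p ≈ 2.3127 bits.
Huffman merges: 9/250+27/500→9/100; 9/100+171/1000→261/1000; 93/500+261/1000→447/1000; 11/40+139/500→553/1000; 447/1000+553/1000→1. L = 2351/1000 ≈ 2.3510.
L − H = 2.3510 − 2.3127 = 0.038 bits.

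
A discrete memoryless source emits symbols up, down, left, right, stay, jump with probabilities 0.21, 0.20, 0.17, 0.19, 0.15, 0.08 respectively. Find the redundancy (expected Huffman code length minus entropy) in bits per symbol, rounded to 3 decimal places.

0.061 bits

Entropy H = −Σ p log₂ p ≈ 2.5291 bits.
Huffman merges: 2/25+3/20→23/100; 17/100+19/100→9/25; 1/5+21/100→41/100; 23/100+9/25→59/100; 41/100+59/100→1. L = 259/100 ≈ 2.5900.
L − H = 2.5900 − 2.5291 = 0.061 bits.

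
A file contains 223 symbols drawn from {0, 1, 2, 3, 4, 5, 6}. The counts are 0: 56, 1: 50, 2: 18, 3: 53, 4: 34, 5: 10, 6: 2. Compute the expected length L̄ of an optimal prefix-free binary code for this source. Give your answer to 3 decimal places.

2.475 bits/symbol

Probabilities are the counts divided by 223.
Repeatedly combine the two least-probable nodes; the expected code length is the sum of the merged weights.
merge 2/223 + 10/223 → 12/223
merge 12/223 + 18/223 → 30/223
merge 30/223 + 34/223 → 64/223
merge 50/223 + 53/223 → 103/223
merge 56/223 + 64/223 → 120/223
merge 103/223 + 120/223 → 1
L = 12/223 + 30/223 + 64/223 + 103/223 + 120/223 + 1 = 552/223 ≈ 2.475 bits/symbol.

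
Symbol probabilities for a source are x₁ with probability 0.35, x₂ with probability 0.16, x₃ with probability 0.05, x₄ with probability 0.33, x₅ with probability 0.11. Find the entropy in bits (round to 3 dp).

H = −Σ pᵢ log₂ pᵢ.
−0.35·log₂(0.35) = 0.5301
−0.16·log₂(0.16) = 0.4230
−0.05·log₂(0.05) = 0.2161
−0.33·log₂(0.33) = 0.5278
−0.11·log₂(0.11) = 0.3503
Sum ≈ 2.0473 → 2.047 bits.

2.047 bits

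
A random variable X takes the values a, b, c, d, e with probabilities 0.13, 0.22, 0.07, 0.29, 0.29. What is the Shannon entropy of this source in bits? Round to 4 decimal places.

H = −Σ pᵢ log₂ pᵢ.
−0.13·log₂(0.13) = 0.3826
−0.22·log₂(0.22) = 0.4806
−0.07·log₂(0.07) = 0.2686
−0.29·log₂(0.29) = 0.5179
−0.29·log₂(0.29) = 0.5179
Sum ≈ 2.1676 → 2.1676 bits.

2.1676 bits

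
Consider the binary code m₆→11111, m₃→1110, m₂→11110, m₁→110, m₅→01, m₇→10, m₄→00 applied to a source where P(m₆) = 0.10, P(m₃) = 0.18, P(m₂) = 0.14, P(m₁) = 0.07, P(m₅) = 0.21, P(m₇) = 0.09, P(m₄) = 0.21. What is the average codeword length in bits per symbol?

3.15 bits/symbol

L̄ = Σ pᵢ·ℓᵢ = 0.10·5 + 0.18·4 + 0.14·5 + 0.07·3 + 0.21·2 + 0.09·2 + 0.21·2 = 3.15 bits/symbol.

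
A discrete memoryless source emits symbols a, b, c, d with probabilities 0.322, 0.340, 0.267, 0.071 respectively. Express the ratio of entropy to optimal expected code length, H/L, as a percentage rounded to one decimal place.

Entropy H = −Σ p log₂ p ≈ 1.8352 bits.
Huffman merges: 71/1000+267/1000→169/500; 161/500+169/500→33/50; 17/50+33/50→1. L = 999/500 ≈ 1.9980.
Efficiency = H/L = 1.8352/1.9980 = 91.9%.

91.9%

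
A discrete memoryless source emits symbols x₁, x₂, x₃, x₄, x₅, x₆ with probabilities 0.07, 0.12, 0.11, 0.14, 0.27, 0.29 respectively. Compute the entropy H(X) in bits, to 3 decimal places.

H = −Σ pᵢ log₂ pᵢ.
−0.07·log₂(0.07) = 0.2686
−0.12·log₂(0.12) = 0.3671
−0.11·log₂(0.11) = 0.3503
−0.14·log₂(0.14) = 0.3971
−0.27·log₂(0.27) = 0.5100
−0.29·log₂(0.29) = 0.5179
Sum ≈ 2.4109 → 2.411 bits.

2.411 bits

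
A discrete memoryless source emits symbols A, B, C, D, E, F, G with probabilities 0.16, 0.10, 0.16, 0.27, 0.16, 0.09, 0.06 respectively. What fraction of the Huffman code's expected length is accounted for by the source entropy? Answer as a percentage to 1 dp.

Entropy H = −Σ p log₂ p ≈ 2.6675 bits.
Huffman merges: 3/50+9/100→3/20; 1/10+3/20→1/4; 4/25+4/25→8/25; 4/25+1/4→41/100; 27/100+8/25→59/100; 41/100+59/100→1. L = 68/25 ≈ 2.7200.
Efficiency = H/L = 2.6675/2.7200 = 98.1%.

98.1%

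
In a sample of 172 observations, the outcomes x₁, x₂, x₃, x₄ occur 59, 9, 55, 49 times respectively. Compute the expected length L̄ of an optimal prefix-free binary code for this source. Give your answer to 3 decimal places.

1.994 bits/symbol

Probabilities are the counts divided by 172.
Repeatedly combine the two least-probable nodes; the expected code length is the sum of the merged weights.
merge 9/172 + 49/172 → 29/86
merge 55/172 + 29/86 → 113/172
merge 59/172 + 113/172 → 1
L = 29/86 + 113/172 + 1 = 343/172 ≈ 1.994 bits/symbol.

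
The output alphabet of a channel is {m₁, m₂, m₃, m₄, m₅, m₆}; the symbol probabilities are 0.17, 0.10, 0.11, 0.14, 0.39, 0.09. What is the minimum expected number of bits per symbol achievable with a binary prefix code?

Repeatedly combine the two least-probable nodes; the expected code length is the sum of the merged weights.
merge 9/100 + 1/10 → 19/100
merge 11/100 + 7/50 → 1/4
merge 17/100 + 19/100 → 9/25
merge 1/4 + 9/25 → 61/100
merge 39/100 + 61/100 → 1
L = 19/100 + 1/4 + 9/25 + 61/100 + 1 = 241/100 = 2.41 bits/symbol.

2.41 bits/symbol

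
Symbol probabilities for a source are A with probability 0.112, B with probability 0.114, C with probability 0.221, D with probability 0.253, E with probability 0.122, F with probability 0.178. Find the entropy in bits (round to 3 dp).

H = −Σ pᵢ log₂ pᵢ.
−0.112·log₂(0.112) = 0.3537
−0.114·log₂(0.114) = 0.3571
−0.221·log₂(0.221) = 0.4813
−0.253·log₂(0.253) = 0.5016
−0.122·log₂(0.122) = 0.3703
−0.178·log₂(0.178) = 0.4432
Sum ≈ 2.5074 → 2.507 bits.

2.507 bits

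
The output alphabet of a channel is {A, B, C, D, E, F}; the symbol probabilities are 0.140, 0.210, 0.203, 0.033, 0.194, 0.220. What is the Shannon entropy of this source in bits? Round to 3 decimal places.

2.439 bits

H = −Σ pᵢ log₂ pᵢ.
−0.140·log₂(0.140) = 0.3971
−0.210·log₂(0.210) = 0.4728
−0.203·log₂(0.203) = 0.4670
−0.033·log₂(0.033) = 0.1624
−0.194·log₂(0.194) = 0.4590
−0.220·log₂(0.220) = 0.4806
Sum ≈ 2.4389 → 2.439 bits.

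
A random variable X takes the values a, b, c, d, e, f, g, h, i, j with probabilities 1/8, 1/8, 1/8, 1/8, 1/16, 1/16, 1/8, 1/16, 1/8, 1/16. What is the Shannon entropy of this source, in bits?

Each probability is a power of 1/2, so log₂(1/p) is an integer.
H = Σ p·log₂(1/p) = 1/8·3 + 1/8·3 + 1/8·3 + 1/8·3 + 1/16·4 + 1/16·4 + 1/8·3 + 1/16·4 + 1/8·3 + 1/16·4 = 3.25 bits.

3.25 bits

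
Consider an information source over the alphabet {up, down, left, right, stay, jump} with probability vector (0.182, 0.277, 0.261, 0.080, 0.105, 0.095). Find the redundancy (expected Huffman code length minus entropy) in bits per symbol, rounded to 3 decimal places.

Entropy H = −Σ p log₂ p ≈ 2.4217 bits.
Huffman merges: 2/25+19/200→7/40; 21/200+7/40→7/25; 91/500+261/1000→443/1000; 277/1000+7/25→557/1000; 443/1000+557/1000→1. L = 491/200 ≈ 2.4550.
L − H = 2.4550 − 2.4217 = 0.033 bits.

0.033 bits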